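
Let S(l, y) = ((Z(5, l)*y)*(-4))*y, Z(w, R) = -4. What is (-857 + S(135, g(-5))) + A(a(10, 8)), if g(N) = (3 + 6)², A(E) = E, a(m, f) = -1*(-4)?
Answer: 104123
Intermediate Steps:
a(m, f) = 4
g(N) = 81 (g(N) = 9² = 81)
S(l, y) = 16*y² (S(l, y) = (-4*y*(-4))*y = (16*y)*y = 16*y²)
(-857 + S(135, g(-5))) + A(a(10, 8)) = (-857 + 16*81²) + 4 = (-857 + 16*6561) + 4 = (-857 + 104976) + 4 = 104119 + 4 = 104123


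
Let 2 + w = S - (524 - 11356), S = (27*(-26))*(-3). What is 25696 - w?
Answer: 12760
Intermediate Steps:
S = 2106 (S = -702*(-3) = 2106)
w = 12936 (w = -2 + (2106 - (524 - 11356)) = -2 + (2106 - 1*(-10832)) = -2 + (2106 + 10832) = -2 + 12938 = 12936)
25696 - w = 25696 - 1*12936 = 25696 - 12936 = 12760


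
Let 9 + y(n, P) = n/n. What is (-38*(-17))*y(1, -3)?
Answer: -5168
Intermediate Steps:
y(n, P) = -8 (y(n, P) = -9 + n/n = -9 + 1 = -8)
(-38*(-17))*y(1, -3) = -38*(-17)*(-8) = 646*(-8) = -5168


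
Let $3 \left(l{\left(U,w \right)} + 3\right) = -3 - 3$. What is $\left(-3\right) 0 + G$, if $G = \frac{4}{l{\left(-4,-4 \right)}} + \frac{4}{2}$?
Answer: $\frac{6}{5} \approx 1.2$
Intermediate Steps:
$l{\left(U,w \right)} = -5$ ($l{\left(U,w \right)} = -3 + \frac{-3 - 3}{3} = -3 + \frac{1}{3} \left(-6\right) = -3 - 2 = -5$)
$G = \frac{6}{5}$ ($G = \frac{4}{-5} + \frac{4}{2} = 4 \left(- \frac{1}{5}\right) + 4 \cdot \frac{1}{2} = - \frac{4}{5} + 2 = \frac{6}{5} \approx 1.2$)
$\left(-3\right) 0 + G = \left(-3\right) 0 + \frac{6}{5} = 0 + \frac{6}{5} = \frac{6}{5}$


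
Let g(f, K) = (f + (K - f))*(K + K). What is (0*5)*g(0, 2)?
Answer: 0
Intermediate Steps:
g(f, K) = 2*K² (g(f, K) = K*(2*K) = 2*K²)
(0*5)*g(0, 2) = (0*5)*(2*2²) = 0*(2*4) = 0*8 = 0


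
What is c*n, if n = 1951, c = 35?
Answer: 68285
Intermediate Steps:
c*n = 35*1951 = 68285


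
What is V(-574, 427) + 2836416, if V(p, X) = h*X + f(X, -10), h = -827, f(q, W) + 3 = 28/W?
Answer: 12416406/5 ≈ 2.4833e+6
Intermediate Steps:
f(q, W) = -3 + 28/W
V(p, X) = -29/5 - 827*X (V(p, X) = -827*X + (-3 + 28/(-10)) = -827*X + (-3 + 28*(-⅒)) = -827*X + (-3 - 14/5) = -827*X - 29/5 = -29/5 - 827*X)
V(-574, 427) + 2836416 = (-29/5 - 827*427) + 2836416 = (-29/5 - 353129) + 2836416 = -1765674/5 + 2836416 = 12416406/5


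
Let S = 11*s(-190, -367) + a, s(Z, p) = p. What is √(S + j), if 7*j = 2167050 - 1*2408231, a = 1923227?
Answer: √92352043/7 ≈ 1372.9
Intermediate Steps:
j = -241181/7 (j = (2167050 - 1*2408231)/7 = (2167050 - 2408231)/7 = (⅐)*(-241181) = -241181/7 ≈ -34454.)
S = 1919190 (S = 11*(-367) + 1923227 = -4037 + 1923227 = 1919190)
√(S + j) = √(1919190 - 241181/7) = √(13193149/7) = √92352043/7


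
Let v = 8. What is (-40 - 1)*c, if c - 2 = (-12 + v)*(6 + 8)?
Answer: 2214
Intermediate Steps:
c = -54 (c = 2 + (-12 + 8)*(6 + 8) = 2 - 4*14 = 2 - 56 = -54)
(-40 - 1)*c = (-40 - 1)*(-54) = -41*(-54) = 2214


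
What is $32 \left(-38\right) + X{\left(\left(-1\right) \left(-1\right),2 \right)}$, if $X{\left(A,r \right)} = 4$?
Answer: $-1212$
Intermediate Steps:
$32 \left(-38\right) + X{\left(\left(-1\right) \left(-1\right),2 \right)} = 32 \left(-38\right) + 4 = -1216 + 4 = -1212$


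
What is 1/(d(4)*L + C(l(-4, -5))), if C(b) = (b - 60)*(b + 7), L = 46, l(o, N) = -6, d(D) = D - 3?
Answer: -1/20 ≈ -0.050000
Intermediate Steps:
d(D) = -3 + D
C(b) = (-60 + b)*(7 + b)
1/(d(4)*L + C(l(-4, -5))) = 1/((-3 + 4)*46 + (-420 + (-6)² - 53*(-6))) = 1/(1*46 + (-420 + 36 + 318)) = 1/(46 - 66) = 1/(-20) = -1/20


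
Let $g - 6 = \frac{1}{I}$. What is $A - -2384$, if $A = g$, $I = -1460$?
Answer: $\frac{3489399}{1460} \approx 2390.0$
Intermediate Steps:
$g = \frac{8759}{1460}$ ($g = 6 + \frac{1}{-1460} = 6 - \frac{1}{1460} = \frac{8759}{1460} \approx 5.9993$)
$A = \frac{8759}{1460} \approx 5.9993$
$A - -2384 = \frac{8759}{1460} - -2384 = \frac{8759}{1460} + 2384 = \frac{3489399}{1460}$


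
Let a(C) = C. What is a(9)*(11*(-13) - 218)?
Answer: -3249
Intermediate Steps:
a(9)*(11*(-13) - 218) = 9*(11*(-13) - 218) = 9*(-143 - 218) = 9*(-361) = -3249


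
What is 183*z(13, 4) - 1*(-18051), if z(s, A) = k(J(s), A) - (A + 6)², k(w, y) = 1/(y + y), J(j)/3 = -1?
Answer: -1809/8 ≈ -226.13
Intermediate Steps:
J(j) = -3 (J(j) = 3*(-1) = -3)
k(w, y) = 1/(2*y)
z(s, A) = 1/(2*A) - (6 + A)² (z(s, A) = 1/(2*A) - (A + 6)² = 1/(2*A) - (6 + A)²)
183*z(13, 4) - 1*(-18051) = 183*((½)/4 - (6 + 4)²) - 1*(-18051) = 183*((½)*(¼) - 1*10²) + 18051 = 183*(⅛ - 1*100) + 18051 = 183*(⅛ - 100) + 18051 = 183*(-799/8) + 18051 = -146217/8 + 18051 = -1809/8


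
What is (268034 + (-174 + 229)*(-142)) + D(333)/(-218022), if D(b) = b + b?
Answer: 9455759377/36337 ≈ 2.6022e+5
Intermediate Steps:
D(b) = 2*b
(268034 + (-174 + 229)*(-142)) + D(333)/(-218022) = (268034 + (-174 + 229)*(-142)) + (2*333)/(-218022) = (268034 + 55*(-142)) + 666*(-1/218022) = (268034 - 7810) - 111/36337 = 260224 - 111/36337 = 9455759377/36337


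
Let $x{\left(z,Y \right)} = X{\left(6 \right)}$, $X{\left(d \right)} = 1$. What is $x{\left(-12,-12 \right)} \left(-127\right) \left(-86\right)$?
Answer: $10922$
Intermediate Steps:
$x{\left(z,Y \right)} = 1$
$x{\left(-12,-12 \right)} \left(-127\right) \left(-86\right) = 1 \left(-127\right) \left(-86\right) = \left(-127\right) \left(-86\right) = 10922$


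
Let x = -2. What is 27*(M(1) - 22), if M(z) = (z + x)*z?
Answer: -621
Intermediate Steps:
M(z) = z*(-2 + z) (M(z) = (z - 2)*z = (-2 + z)*z = z*(-2 + z))
27*(M(1) - 22) = 27*(1*(-2 + 1) - 22) = 27*(1*(-1) - 22) = 27*(-1 - 22) = 27*(-23) = -621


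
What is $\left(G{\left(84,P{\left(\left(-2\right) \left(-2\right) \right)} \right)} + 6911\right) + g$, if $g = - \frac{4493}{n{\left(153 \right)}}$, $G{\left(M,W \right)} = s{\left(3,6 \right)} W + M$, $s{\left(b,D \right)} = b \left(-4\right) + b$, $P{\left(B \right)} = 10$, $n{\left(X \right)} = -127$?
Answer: $\frac{881428}{127} \approx 6940.4$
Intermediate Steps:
$s{\left(b,D \right)} = - 3 b$ ($s{\left(b,D \right)} = - 4 b + b = - 3 b$)
$G{\left(M,W \right)} = M - 9 W$ ($G{\left(M,W \right)} = \left(-3\right) 3 W + M = - 9 W + M = M - 9 W$)
$g = \frac{4493}{127}$ ($g = - \frac{4493}{-127} = \left(-4493\right) \left(- \frac{1}{127}\right) = \frac{4493}{127} \approx 35.378$)
$\left(G{\left(84,P{\left(\left(-2\right) \left(-2\right) \right)} \right)} + 6911\right) + g = \left(\left(84 - 90\right) + 6911\right) + \frac{4493}{127} = \left(-6 + 6911\right) + \frac{4493}{127} = 6905 + \frac{4493}{127} = \frac{881428}{127}$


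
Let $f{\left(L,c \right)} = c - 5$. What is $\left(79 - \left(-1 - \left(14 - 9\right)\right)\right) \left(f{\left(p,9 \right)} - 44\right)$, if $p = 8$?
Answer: $-3400$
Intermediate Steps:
$f{\left(L,c \right)} = -5 + c$
$\left(79 - \left(-1 - \left(14 - 9\right)\right)\right) \left(f{\left(p,9 \right)} - 44\right) = \left(79 - \left(-1 - \left(14 - 9\right)\right)\right) \left(\left(-5 + 9\right) - 44\right) = \left(79 - \left(-1 - \left(14 - 9\right)\right)\right) \left(4 - 44\right) = \left(79 - \left(-1 - 5\right)\right) \left(-40\right) = \left(79 - -6\right) \left(-40\right) = \left(79 + 6\right) \left(-40\right) = 85 \left(-40\right) = -3400$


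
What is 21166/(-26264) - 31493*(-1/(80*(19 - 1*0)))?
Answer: 99369979/4990160 ≈ 19.913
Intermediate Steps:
21166/(-26264) - 31493*(-1/(80*(19 - 1*0))) = 21166*(-1/26264) - 31493*(-1/(80*(19 + 0))) = -10583/13132 - 31493/((-80*19)) = -10583/13132 - 31493/(-1520) = -10583/13132 - 31493*(-1/1520) = -10583/13132 + 31493/1520 = 99369979/4990160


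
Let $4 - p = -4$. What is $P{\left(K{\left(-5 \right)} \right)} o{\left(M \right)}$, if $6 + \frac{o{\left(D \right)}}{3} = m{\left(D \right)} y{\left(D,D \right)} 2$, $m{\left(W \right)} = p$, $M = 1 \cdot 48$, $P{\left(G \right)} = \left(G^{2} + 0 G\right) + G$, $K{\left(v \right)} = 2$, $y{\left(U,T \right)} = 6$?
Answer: $1620$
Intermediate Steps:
$P{\left(G \right)} = G + G^{2}$ ($P{\left(G \right)} = \left(G^{2} + 0\right) + G = G^{2} + G = G + G^{2}$)
$p = 8$ ($p = 4 - -4 = 4 + 4 = 8$)
$M = 48$
$m{\left(W \right)} = 8$
$o{\left(D \right)} = 270$ ($o{\left(D \right)} = -18 + 3 \cdot 8 \cdot 6 \cdot 2 = -18 + 3 \cdot 48 \cdot 2 = -18 + 3 \cdot 96 = -18 + 288 = 270$)
$P{\left(K{\left(-5 \right)} \right)} o{\left(M \right)} = 2 \left(1 + 2\right) 270 = 2 \cdot 3 \cdot 270 = 6 \cdot 270 = 1620$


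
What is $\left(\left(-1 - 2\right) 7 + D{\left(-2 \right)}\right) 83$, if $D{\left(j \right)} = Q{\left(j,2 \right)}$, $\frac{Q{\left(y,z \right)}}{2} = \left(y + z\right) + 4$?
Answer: $-1079$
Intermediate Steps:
$Q{\left(y,z \right)} = 8 + 2 y + 2 z$ ($Q{\left(y,z \right)} = 2 \left(\left(y + z\right) + 4\right) = 2 \left(4 + y + z\right) = 8 + 2 y + 2 z$)
$D{\left(j \right)} = 12 + 2 j$ ($D{\left(j \right)} = 8 + 2 j + 2 \cdot 2 = 8 + 2 j + 4 = 12 + 2 j$)
$\left(\left(-1 - 2\right) 7 + D{\left(-2 \right)}\right) 83 = \left(\left(-1 - 2\right) 7 + \left(12 + 2 \left(-2\right)\right)\right) 83 = \left(\left(-3\right) 7 + \left(12 - 4\right)\right) 83 = \left(-21 + 8\right) 83 = \left(-13\right) 83 = -1079$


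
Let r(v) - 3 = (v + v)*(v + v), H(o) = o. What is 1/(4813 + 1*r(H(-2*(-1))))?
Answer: 1/4832 ≈ 0.00020695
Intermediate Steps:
r(v) = 3 + 4*v² (r(v) = 3 + (v + v)*(v + v) = 3 + (2*v)*(2*v) = 3 + 4*v²)
1/(4813 + 1*r(H(-2*(-1)))) = 1/(4813 + 1*(3 + 4*(-2*(-1))²)) = 1/(4813 + 1*(3 + 4*2²)) = 1/(4813 + 1*(3 + 4*4)) = 1/(4813 + 1*(3 + 16)) = 1/(4813 + 1*19) = 1/(4813 + 19) = 1/4832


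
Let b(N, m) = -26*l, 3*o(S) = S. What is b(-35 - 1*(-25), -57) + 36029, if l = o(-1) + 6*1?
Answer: 107645/3 ≈ 35882.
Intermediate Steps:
o(S) = S/3
l = 17/3 (l = (⅓)*(-1) + 6*1 = -⅓ + 6 = 17/3 ≈ 5.6667)
b(N, m) = -442/3 (b(N, m) = -26*17/3 = -442/3)
b(-35 - 1*(-25), -57) + 36029 = -442/3 + 36029 = 107645/3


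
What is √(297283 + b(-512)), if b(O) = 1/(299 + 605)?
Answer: √60736106258/452 ≈ 545.24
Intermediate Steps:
b(O) = 1/904
√(297283 + b(-512)) = √(297283 + 1/904) = √(268743833/904) = √60736106258/452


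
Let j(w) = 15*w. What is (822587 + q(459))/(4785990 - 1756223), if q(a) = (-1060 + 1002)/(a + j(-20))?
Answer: 130791275/481732953 ≈ 0.27150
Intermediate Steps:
q(a) = -58/(-300 + a) (q(a) = (-1060 + 1002)/(a + 15*(-20)) = -58/(a - 300) = -58/(-300 + a))
(822587 + q(459))/(4785990 - 1756223) = (822587 - 58/(-300 + 459))/(4785990 - 1756223) = (822587 - 58/159)/3029767 = (822587 - 58*1/159)*(1/3029767) = (822587 - 58/159)*(1/3029767) = (130791275/159)*(1/3029767) = 130791275/481732953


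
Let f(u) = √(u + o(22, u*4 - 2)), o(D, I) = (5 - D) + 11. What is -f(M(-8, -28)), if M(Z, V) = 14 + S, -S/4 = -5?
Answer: -2*√7 ≈ -5.2915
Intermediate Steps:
S = 20 (S = -4*(-5) = 20)
M(Z, V) = 34 (M(Z, V) = 14 + 20 = 34)
o(D, I) = 16 - D
f(u) = √(-6 + u) (f(u) = √(u + (16 - 1*22)) = √(u + (16 - 22)) = √(u - 6) = √(-6 + u))
-f(M(-8, -28)) = -√(-6 + 34) = -√28 = -2*√7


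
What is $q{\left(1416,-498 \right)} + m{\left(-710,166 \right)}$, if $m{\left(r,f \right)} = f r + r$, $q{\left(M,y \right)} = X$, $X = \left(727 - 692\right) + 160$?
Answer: $-118375$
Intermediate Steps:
$X = 195$ ($X = 35 + 160 = 195$)
$q{\left(M,y \right)} = 195$
$m{\left(r,f \right)} = r + f r$
$q{\left(1416,-498 \right)} + m{\left(-710,166 \right)} = 195 - 710 \left(1 + 166\right) = 195 - 118570 = -118375$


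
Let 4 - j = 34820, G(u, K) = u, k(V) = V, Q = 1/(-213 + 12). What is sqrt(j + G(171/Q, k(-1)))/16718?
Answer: I*sqrt(69187)/16718 ≈ 0.015734*I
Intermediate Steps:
Q = -1/201 (Q = 1/(-201) = -1/201 ≈ -0.0049751)
j = -34816 (j = 4 - 1*34820 = 4 - 34820 = -34816)
sqrt(j + G(171/Q, k(-1)))/16718 = sqrt(-34816 + 171/(-1/201))/16718 = sqrt(-34816 + 171*(-201))*(1/16718) = sqrt(-34816 - 34371)*(1/16718) = sqrt(-69187)*(1/16718) = (I*sqrt(69187))*(1/16718) = I*sqrt(69187)/16718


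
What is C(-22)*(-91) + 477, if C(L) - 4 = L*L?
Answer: -43931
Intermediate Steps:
C(L) = 4 + L² (C(L) = 4 + L*L = 4 + L²)
C(-22)*(-91) + 477 = (4 + (-22)²)*(-91) + 477 = (4 + 484)*(-91) + 477 = 488*(-91) + 477 = -44408 + 477 = -43931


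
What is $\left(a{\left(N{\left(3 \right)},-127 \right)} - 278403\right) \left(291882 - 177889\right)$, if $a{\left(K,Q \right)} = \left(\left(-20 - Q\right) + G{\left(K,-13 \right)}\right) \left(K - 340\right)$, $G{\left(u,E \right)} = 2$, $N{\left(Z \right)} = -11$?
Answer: $-36097251366$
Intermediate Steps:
$a{\left(K,Q \right)} = \left(-340 + K\right) \left(-18 - Q\right)$ ($a{\left(K,Q \right)} = \left(\left(-20 - Q\right) + 2\right) \left(K - 340\right) = \left(-18 - Q\right) \left(-340 + K\right) = \left(-340 + K\right) \left(-18 - Q\right)$)
$\left(a{\left(N{\left(3 \right)},-127 \right)} - 278403\right) \left(291882 - 177889\right) = \left(\left(6120 - -198 + 340 \left(-127\right) - \left(-11\right) \left(-127\right)\right) - 278403\right) \left(291882 - 177889\right) = \left(\left(6120 + 198 - 43180 - 1397\right) - 278403\right) 113993 = \left(-38259 - 278403\right) 113993 = \left(-316662\right) 113993 = -36097251366$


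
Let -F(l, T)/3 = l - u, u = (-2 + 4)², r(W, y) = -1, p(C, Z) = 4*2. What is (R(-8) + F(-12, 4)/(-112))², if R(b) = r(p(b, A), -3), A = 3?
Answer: 100/49 ≈ 2.0408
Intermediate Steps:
p(C, Z) = 8
R(b) = -1
u = 4 (u = 2² = 4)
F(l, T) = 12 - 3*l (F(l, T) = -3*(l - 1*4) = -3*(l - 4) = -3*(-4 + l) = 12 - 3*l)
(R(-8) + F(-12, 4)/(-112))² = (-1 + (12 - 3*(-12))/(-112))² = (-1 + (12 + 36)*(-1/112))² = (-1 + 48*(-1/112))² = (-1 - 3/7)² = (-10/7)² = 100/49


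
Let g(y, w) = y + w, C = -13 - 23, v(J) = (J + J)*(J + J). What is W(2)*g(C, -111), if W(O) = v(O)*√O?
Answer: -2352*√2 ≈ -3326.2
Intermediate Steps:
v(J) = 4*J² (v(J) = (2*J)*(2*J) = 4*J²)
C = -36
g(y, w) = w + y
W(O) = 4*O^(5/2) (W(O) = (4*O²)*√O = 4*O^(5/2))
W(2)*g(C, -111) = (4*2^(5/2))*(-111 - 36) = (4*(4*√2))*(-147) = (16*√2)*(-147) = -2352*√2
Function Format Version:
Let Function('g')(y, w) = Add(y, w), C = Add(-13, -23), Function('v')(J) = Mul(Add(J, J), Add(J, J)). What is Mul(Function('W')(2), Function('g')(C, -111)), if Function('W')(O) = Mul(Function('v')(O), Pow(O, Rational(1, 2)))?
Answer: Mul(-2352, Pow(2, Rational(1, 2))) ≈ -3326.2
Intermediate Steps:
Function('v')(J) = Mul(4, Pow(J, 2)) (Function('v')(J) = Mul(Mul(2, J), Mul(2, J)) = Mul(4, Pow(J, 2)))
C = -36
Function('g')(y, w) = Add(w, y)
Function('W')(O) = Mul(4, Pow(O, Rational(5, 2))) (Function('W')(O) = Mul(Mul(4, Pow(O, 2)), Pow(O, Rational(1, 2))) = Mul(4, Pow(O, Rational(5, 2))))
Mul(Function('W')(2), Function('g')(C, -111)) = Mul(Mul(4, Pow(2, Rational(5, 2))), Add(-111, -36)) = Mul(Mul(4, Mul(4, Pow(2, Rational(1, 2)))), -147) = Mul(Mul(16, Pow(2, Rational(1, 2))), -147) = Mul(-2352, Pow(2, Rational(1, 2)))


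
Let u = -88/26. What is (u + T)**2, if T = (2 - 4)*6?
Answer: 40000/169 ≈ 236.69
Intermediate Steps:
u = -44/13 (u = -88*1/26 = -44/13 ≈ -3.3846)
T = -12 (T = -2*6 = -12)
(u + T)**2 = (-44/13 - 12)**2 = (-200/13)**2 = 40000/169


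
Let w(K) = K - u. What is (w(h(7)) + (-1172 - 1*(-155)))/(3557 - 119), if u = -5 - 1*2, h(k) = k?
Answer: -1003/3438 ≈ -0.29174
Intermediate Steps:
u = -7 (u = -5 - 2 = -7)
w(K) = 7 + K (w(K) = K - 1*(-7) = K + 7 = 7 + K)
(w(h(7)) + (-1172 - 1*(-155)))/(3557 - 119) = ((7 + 7) + (-1172 - 1*(-155)))/(3557 - 119) = (14 + (-1172 + 155))/3438 = (14 - 1017)*(1/3438) = -1003*1/3438 = -1003/3438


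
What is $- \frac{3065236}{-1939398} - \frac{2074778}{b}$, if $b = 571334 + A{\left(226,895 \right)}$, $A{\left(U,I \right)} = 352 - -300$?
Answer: $- \frac{189212352079}{92442375369} \approx -2.0468$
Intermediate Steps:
$A{\left(U,I \right)} = 652$ ($A{\left(U,I \right)} = 352 + 300 = 652$)
$b = 571986$ ($b = 571334 + 652 = 571986$)
$- \frac{3065236}{-1939398} - \frac{2074778}{b} = - \frac{3065236}{-1939398} - \frac{2074778}{571986} = \left(-3065236\right) \left(- \frac{1}{1939398}\right) - \frac{1037389}{285993} = \frac{1532618}{969699} - \frac{1037389}{285993} = - \frac{189212352079}{92442375369}$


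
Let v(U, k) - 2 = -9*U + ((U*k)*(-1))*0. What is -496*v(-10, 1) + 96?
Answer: -45536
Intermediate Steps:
v(U, k) = 2 - 9*U (v(U, k) = 2 + (-9*U + ((U*k)*(-1))*0) = 2 + (-9*U - U*k*0) = 2 + (-9*U + 0) = 2 - 9*U)
-496*v(-10, 1) + 96 = -496*(2 - 9*(-10)) + 96 = -496*(2 + 90) + 96 = -496*92 + 96 = -45632 + 96 = -45536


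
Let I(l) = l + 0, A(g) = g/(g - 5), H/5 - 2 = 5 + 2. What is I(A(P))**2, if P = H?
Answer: 81/64 ≈ 1.2656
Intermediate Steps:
H = 45 (H = 10 + 5*(5 + 2) = 10 + 5*7 = 10 + 35 = 45)
P = 45
A(g) = g/(-5 + g)
I(l) = l
I(A(P))**2 = (45/(-5 + 45))**2 = (45/40)**2 = (45*(1/40))**2 = (9/8)**2 = 81/64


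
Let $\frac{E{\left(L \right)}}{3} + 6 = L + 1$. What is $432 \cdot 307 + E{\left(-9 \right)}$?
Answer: $132582$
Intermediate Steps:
$E{\left(L \right)} = -15 + 3 L$ ($E{\left(L \right)} = -18 + 3 \left(L + 1\right) = -18 + 3 \left(1 + L\right) = -18 + \left(3 + 3 L\right) = -15 + 3 L$)
$432 \cdot 307 + E{\left(-9 \right)} = 432 \cdot 307 + \left(-15 + 3 \left(-9\right)\right) = 132624 - 42 = 132582$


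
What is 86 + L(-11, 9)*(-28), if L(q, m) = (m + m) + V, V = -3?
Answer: -334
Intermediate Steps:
L(q, m) = -3 + 2*m (L(q, m) = (m + m) - 3 = 2*m - 3 = -3 + 2*m)
86 + L(-11, 9)*(-28) = 86 + (-3 + 2*9)*(-28) = 86 + (-3 + 18)*(-28) = 86 + 15*(-28) = 86 - 420 = -334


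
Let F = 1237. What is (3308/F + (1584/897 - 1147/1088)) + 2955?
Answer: 1190486850723/402410944 ≈ 2958.4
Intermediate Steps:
(3308/F + (1584/897 - 1147/1088)) + 2955 = (3308/1237 + (1584/897 - 1147/1088)) + 2955 = (3308*(1/1237) + (1584*(1/897) - 1147*1/1088)) + 2955 = (3308/1237 + (528/299 - 1147/1088)) + 2955 = (3308/1237 + 231511/325312) + 2955 = 1362511203/402410944 + 2955 = 1190486850723/402410944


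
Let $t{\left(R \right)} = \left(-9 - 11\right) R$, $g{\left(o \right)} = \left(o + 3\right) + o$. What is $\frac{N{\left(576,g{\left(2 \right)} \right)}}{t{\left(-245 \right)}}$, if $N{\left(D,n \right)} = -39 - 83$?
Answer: $- \frac{61}{2450} \approx -0.024898$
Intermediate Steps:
$g{\left(o \right)} = 3 + 2 o$ ($g{\left(o \right)} = \left(3 + o\right) + o = 3 + 2 o$)
$N{\left(D,n \right)} = -122$
$t{\left(R \right)} = - 20 R$
$\frac{N{\left(576,g{\left(2 \right)} \right)}}{t{\left(-245 \right)}} = - \frac{122}{\left(-20\right) \left(-245\right)} = - \frac{122}{4900} = \left(-122\right) \frac{1}{4900} = - \frac{61}{2450}$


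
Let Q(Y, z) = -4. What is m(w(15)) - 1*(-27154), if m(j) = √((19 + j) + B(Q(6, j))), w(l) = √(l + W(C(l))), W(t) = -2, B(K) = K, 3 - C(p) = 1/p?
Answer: 27154 + √(15 + √13) ≈ 27158.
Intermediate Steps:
C(p) = 3 - 1/p
w(l) = √(-2 + l) (w(l) = √(l - 2) = √(-2 + l))
m(j) = √(15 + j) (m(j) = √((19 + j) - 4) = √(15 + j))
m(w(15)) - 1*(-27154) = √(15 + √(-2 + 15)) - 1*(-27154) = √(15 + √13) + 27154 = 27154 + √(15 + √13)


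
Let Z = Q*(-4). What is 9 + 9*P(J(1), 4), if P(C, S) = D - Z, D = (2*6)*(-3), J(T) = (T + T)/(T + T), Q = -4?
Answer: -459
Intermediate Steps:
J(T) = 1 (J(T) = (2*T)/((2*T)) = (2*T)*(1/(2*T)) = 1)
Z = 16 (Z = -4*(-4) = 16)
D = -36 (D = 12*(-3) = -36)
P(C, S) = -52 (P(C, S) = -36 - 1*16 = -36 - 16 = -52)
9 + 9*P(J(1), 4) = 9 + 9*(-52) = 9 - 468 = -459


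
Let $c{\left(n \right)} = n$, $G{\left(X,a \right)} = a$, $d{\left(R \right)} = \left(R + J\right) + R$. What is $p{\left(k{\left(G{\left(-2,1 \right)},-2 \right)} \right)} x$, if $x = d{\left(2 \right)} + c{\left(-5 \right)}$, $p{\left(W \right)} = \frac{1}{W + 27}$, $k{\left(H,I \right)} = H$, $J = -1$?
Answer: $- \frac{1}{14} \approx -0.071429$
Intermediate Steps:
$d{\left(R \right)} = -1 + 2 R$ ($d{\left(R \right)} = \left(R - 1\right) + R = \left(-1 + R\right) + R = -1 + 2 R$)
$p{\left(W \right)} = \frac{1}{27 + W}$
$x = -2$ ($x = \left(-1 + 2 \cdot 2\right) - 5 = \left(-1 + 4\right) - 5 = 3 - 5 = -2$)
$p{\left(k{\left(G{\left(-2,1 \right)},-2 \right)} \right)} x = \frac{1}{27 + 1} \left(-2\right) = \frac{1}{28} \left(-2\right) = - \frac{1}{14}$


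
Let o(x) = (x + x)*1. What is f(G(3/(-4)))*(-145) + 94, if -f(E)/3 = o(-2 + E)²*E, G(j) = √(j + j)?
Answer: 10534 + 2175*I*√6 ≈ 10534.0 + 5327.6*I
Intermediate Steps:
o(x) = 2*x (o(x) = (2*x)*1 = 2*x)
G(j) = √2*√j (G(j) = √(2*j) = √2*√j)
f(E) = -3*E*(-4 + 2*E)² (f(E) = -3*(2*(-2 + E))²*E = -3*(-4 + 2*E)²*E = -3*E*(-4 + 2*E)²)
f(G(3/(-4)))*(-145) + 94 = -12*√2*√(3/(-4))*(-2 + √2*√(3/(-4)))²*(-145) + 94 = -12*√2*√(3*(-¼))*(-2 + √2*√(3*(-¼)))²*(-145) + 94 = -12*√2*√(-¾)*(-2 + √2*√(-¾))²*(-145) + 94 = -12*√2*(I*√3/2)*(-2 + √2*(I*√3/2))²*(-145) + 94 = -12*I*√6/2*(-2 + I*√6/2)²*(-145) + 94 = -6*I*√6*(-2 + I*√6/2)²*(-145) + 94 = 870*I*√6*(-2 + I*√6/2)² + 94 = 94 + 870*I*√6*(-2 + I*√6/2)²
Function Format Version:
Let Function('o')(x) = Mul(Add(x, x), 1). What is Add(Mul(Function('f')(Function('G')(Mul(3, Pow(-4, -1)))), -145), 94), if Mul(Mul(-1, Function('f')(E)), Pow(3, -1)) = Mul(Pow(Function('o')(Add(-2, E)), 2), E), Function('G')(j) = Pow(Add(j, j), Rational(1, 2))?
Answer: Add(10534, Mul(2175, I, Pow(6, Rational(1, 2)))) ≈ Add(10534., Mul(5327.6, I))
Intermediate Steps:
Function('o')(x) = Mul(2, x) (Function('o')(x) = Mul(Mul(2, x), 1) = Mul(2, x))
Function('G')(j) = Mul(Pow(2, Rational(1, 2)), Pow(j, Rational(1, 2))) (Function('G')(j) = Pow(Mul(2, j), Rational(1, 2)) = Mul(Pow(2, Rational(1, 2)), Pow(j, Rational(1, 2))))
Function('f')(E) = Mul(-3, E, Pow(Add(-4, Mul(2, E)), 2)) (Function('f')(E) = Mul(-3, Mul(Pow(Mul(2, Add(-2, E)), 2), E)) = Mul(-3, Mul(Pow(Add(-4, Mul(2, E)), 2), E)) = Mul(-3, Mul(E, Pow(Add(-4, Mul(2, E)), 2))) = Mul(-3, E, Pow(Add(-4, Mul(2, E)), 2)))
Add(Mul(Function('f')(Function('G')(Mul(3, Pow(-4, -1)))), -145), 94) = Add(Mul(Mul(-12, Mul(Pow(2, Rational(1, 2)), Pow(Mul(3, Pow(-4, -1)), Rational(1, 2))), Pow(Add(-2, Mul(Pow(2, Rational(1, 2)), Pow(Mul(3, Pow(-4, -1)), Rational(1, 2)))), 2)), -145), 94) = Add(Mul(Mul(-12, Mul(Pow(2, Rational(1, 2)), Pow(Mul(3, Rational(-1, 4)), Rational(1, 2))), Pow(Add(-2, Mul(Pow(2, Rational(1, 2)), Pow(Mul(3, Rational(-1, 4)), Rational(1, 2)))), 2)), -145), 94) = Add(Mul(Mul(-12, Mul(Pow(2, Rational(1, 2)), Pow(Rational(-3, 4), Rational(1, 2))), Pow(Add(-2, Mul(Pow(2, Rational(1, 2)), Pow(Rational(-3, 4), Rational(1, 2)))), 2)), -145), 94) = Add(Mul(Mul(-12, Mul(Pow(2, Rational(1, 2)), Mul(Rational(1, 2), I, Pow(3, Rational(1, 2)))), Pow(Add(-2, Mul(Pow(2, Rational(1, 2)), Mul(Rational(1, 2), I, Pow(3, Rational(1, 2))))), 2)), -145), 94) = Add(Mul(Mul(-12, Mul(Rational(1, 2), I, Pow(6, Rational(1, 2))), Pow(Add(-2, Mul(Rational(1, 2), I, Pow(6, Rational(1, 2)))), 2)), -145), 94) = Add(Mul(Mul(-6, I, Pow(6, Rational(1, 2)), Pow(Add(-2, Mul(Rational(1, 2), I, Pow(6, Rational(1, 2)))), 2)), -145), 94) = Add(Mul(870, I, Pow(6, Rational(1, 2)), Pow(Add(-2, Mul(Rational(1, 2), I, Pow(6, Rational(1, 2)))), 2)), 94) = Add(94, Mul(870, I, Pow(6, Rational(1, 2)), Pow(Add(-2, Mul(Rational(1, 2), I, Pow(6, Rational(1, 2)))), 2)))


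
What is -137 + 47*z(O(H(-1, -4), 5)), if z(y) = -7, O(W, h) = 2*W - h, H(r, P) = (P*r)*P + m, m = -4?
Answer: -466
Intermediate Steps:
H(r, P) = -4 + r*P² (H(r, P) = (P*r)*P - 4 = r*P² - 4 = -4 + r*P²)
O(W, h) = -h + 2*W
-137 + 47*z(O(H(-1, -4), 5)) = -137 + 47*(-7) = -137 - 329 = -466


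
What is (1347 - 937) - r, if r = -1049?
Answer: 1459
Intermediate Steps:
(1347 - 937) - r = (1347 - 937) - 1*(-1049) = 410 + 1049 = 1459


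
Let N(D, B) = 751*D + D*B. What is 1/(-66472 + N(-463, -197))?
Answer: -1/322974 ≈ -3.0962e-6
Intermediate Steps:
N(D, B) = 751*D + B*D
1/(-66472 + N(-463, -197)) = 1/(-66472 - 463*(751 - 197)) = 1/(-66472 - 463*554) = 1/(-66472 - 256502) = 1/(-322974) = -1/322974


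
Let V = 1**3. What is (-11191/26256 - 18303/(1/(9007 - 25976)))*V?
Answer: 8154683174201/26256 ≈ 3.1058e+8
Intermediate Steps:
V = 1
(-11191/26256 - 18303/(1/(9007 - 25976)))*V = (-11191/26256 - 18303/(1/(9007 - 25976)))*1 = (-11191*1/26256 - 18303/(1/(-16969)))*1 = (-11191/26256 - 18303/(-1/16969))*1 = (-11191/26256 - 18303*(-16969))*1 = (-11191/26256 + 310583607)*1 = (8154683174201/26256)*1 = 8154683174201/26256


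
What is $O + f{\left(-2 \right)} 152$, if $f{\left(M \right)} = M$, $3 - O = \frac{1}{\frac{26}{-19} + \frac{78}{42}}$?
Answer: $- \frac{19698}{65} \approx -303.05$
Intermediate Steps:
$O = \frac{62}{65}$ ($O = 3 - \frac{1}{\frac{26}{-19} + \frac{78}{42}} = 3 - \frac{1}{26 \left(- \frac{1}{19}\right) + 78 \cdot \frac{1}{42}} = 3 - \frac{1}{- \frac{26}{19} + \frac{13}{7}} = 3 - \frac{1}{\frac{65}{133}} = 3 - \frac{133}{65} = \frac{62}{65} \approx 0.95385$)
$O + f{\left(-2 \right)} 152 = \frac{62}{65} - 304 = - \frac{19698}{65}$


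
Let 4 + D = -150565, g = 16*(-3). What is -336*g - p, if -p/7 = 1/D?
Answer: 2428376825/150569 ≈ 16128.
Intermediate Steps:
g = -48
D = -150569 (D = -4 - 150565 = -150569)
p = 7/150569 (p = -7/(-150569) = -7*(-1/150569) = 7/150569 ≈ 4.6490e-5)
-336*g - p = -336*(-48) - 7/150569 = 16128 - 1*7/150569 = 16128 - 7/150569 = 2428376825/150569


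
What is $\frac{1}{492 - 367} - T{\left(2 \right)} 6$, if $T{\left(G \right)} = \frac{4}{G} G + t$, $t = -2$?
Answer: $- \frac{1499}{125} \approx -11.992$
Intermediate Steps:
$T{\left(G \right)} = 2$ ($T{\left(G \right)} = \frac{4}{G} G - 2 = 4 - 2 = 2$)
$\frac{1}{492 - 367} - T{\left(2 \right)} 6 = \frac{1}{492 - 367} - 2 \cdot 6 = \frac{1}{125} - 12 = - \frac{1499}{125}$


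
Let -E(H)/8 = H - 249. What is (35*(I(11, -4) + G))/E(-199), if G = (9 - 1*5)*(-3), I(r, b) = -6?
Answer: -45/256 ≈ -0.17578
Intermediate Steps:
E(H) = 1992 - 8*H (E(H) = -8*(H - 249) = -8*(-249 + H) = 1992 - 8*H)
G = -12 (G = (9 - 5)*(-3) = 4*(-3) = -12)
(35*(I(11, -4) + G))/E(-199) = (35*(-6 - 12))/(1992 - 8*(-199)) = (35*(-18))/(1992 + 1592) = -630/3584 = -630*1/3584 = -45/256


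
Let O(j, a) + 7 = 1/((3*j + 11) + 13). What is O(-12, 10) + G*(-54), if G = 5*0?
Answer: -85/12 ≈ -7.0833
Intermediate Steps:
O(j, a) = -7 + 1/(24 + 3*j) (O(j, a) = -7 + 1/((3*j + 11) + 13) = -7 + 1/((11 + 3*j) + 13) = -7 + 1/(24 + 3*j))
G = 0
O(-12, 10) + G*(-54) = (-167 - 21*(-12))/(3*(8 - 12)) + 0*(-54) = (1/3)*(-167 + 252)/(-4) + 0 = (1/3)*(-1/4)*85 + 0 = -85/12 + 0 = -85/12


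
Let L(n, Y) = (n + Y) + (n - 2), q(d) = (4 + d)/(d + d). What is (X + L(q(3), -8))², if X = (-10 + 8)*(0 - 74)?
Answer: 177241/9 ≈ 19693.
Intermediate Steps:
q(d) = (4 + d)/(2*d) (q(d) = (4 + d)/((2*d)) = (4 + d)*(1/(2*d)) = (4 + d)/(2*d))
L(n, Y) = -2 + Y + 2*n (L(n, Y) = (Y + n) + (-2 + n) = -2 + Y + 2*n)
X = 148 (X = -2*(-74) = 148)
(X + L(q(3), -8))² = (148 + (-2 - 8 + 2*((½)*(4 + 3)/3)))² = (148 + (-2 - 8 + 2*((½)*(⅓)*7)))² = (148 + (-2 - 8 + 2*(7/6)))² = (148 + (-2 - 8 + 7/3))² = (148 - 23/3)² = (421/3)² = 177241/9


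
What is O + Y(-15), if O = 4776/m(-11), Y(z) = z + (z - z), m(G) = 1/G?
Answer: -52551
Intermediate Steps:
Y(z) = z (Y(z) = z + 0 = z)
O = -52536 (O = 4776/(1/(-11)) = 4776/(-1/11) = 4776*(-11) = -52536)
O + Y(-15) = -52536 - 15 = -52551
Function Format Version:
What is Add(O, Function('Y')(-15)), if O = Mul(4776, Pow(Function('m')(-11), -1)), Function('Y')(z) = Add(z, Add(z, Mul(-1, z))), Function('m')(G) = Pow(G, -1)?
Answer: -52551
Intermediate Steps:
Function('Y')(z) = z (Function('Y')(z) = Add(z, 0) = z)
O = -52536 (O = Mul(4776, Pow(Pow(-11, -1), -1)) = Mul(4776, Pow(Rational(-1, 11), -1)) = Mul(4776, -11) = -52536)
Add(O, Function('Y')(-15)) = Add(-52536, -15) = -52551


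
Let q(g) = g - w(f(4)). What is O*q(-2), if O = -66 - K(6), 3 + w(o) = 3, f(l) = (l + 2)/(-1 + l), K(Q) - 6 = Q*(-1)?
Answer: 132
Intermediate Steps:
K(Q) = 6 - Q (K(Q) = 6 + Q*(-1) = 6 - Q)
f(l) = (2 + l)/(-1 + l)
w(o) = 0 (w(o) = -3 + 3 = 0)
O = -66 (O = -66 - (6 - 1*6) = -66 - (6 - 6) = -66 - 1*0 = -66 + 0 = -66)
q(g) = g (q(g) = g - 1*0 = g + 0 = g)
O*q(-2) = -66*(-2) = 132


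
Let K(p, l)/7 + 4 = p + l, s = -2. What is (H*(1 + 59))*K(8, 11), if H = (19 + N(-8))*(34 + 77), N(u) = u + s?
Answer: 6293700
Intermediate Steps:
K(p, l) = -28 + 7*l + 7*p (K(p, l) = -28 + 7*(p + l) = -28 + 7*(l + p) = -28 + (7*l + 7*p) = -28 + 7*l + 7*p)
N(u) = -2 + u (N(u) = u - 2 = -2 + u)
H = 999 (H = (19 + (-2 - 8))*(34 + 77) = (19 - 10)*111 = 9*111 = 999)
(H*(1 + 59))*K(8, 11) = (999*(1 + 59))*(-28 + 7*11 + 7*8) = (999*60)*(-28 + 77 + 56) = 59940*105 = 6293700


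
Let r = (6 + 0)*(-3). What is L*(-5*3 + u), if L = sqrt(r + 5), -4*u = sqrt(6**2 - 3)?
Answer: I*sqrt(13)*(-60 - sqrt(33))/4 ≈ -59.261*I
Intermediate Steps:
r = -18 (r = 6*(-3) = -18)
u = -sqrt(33)/4 (u = -sqrt(6**2 - 3)/4 = -sqrt(36 - 3)/4 = -sqrt(33)/4 ≈ -1.4361)
L = I*sqrt(13) (L = sqrt(-18 + 5) = sqrt(-13) = I*sqrt(13) ≈ 3.6056*I)
L*(-5*3 + u) = (I*sqrt(13))*(-5*3 - sqrt(33)/4) = (I*sqrt(13))*(-15 - sqrt(33)/4) = I*sqrt(13)*(-15 - sqrt(33)/4)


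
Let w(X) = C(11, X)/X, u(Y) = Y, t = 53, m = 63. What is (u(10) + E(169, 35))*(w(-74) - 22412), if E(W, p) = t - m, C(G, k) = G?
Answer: 0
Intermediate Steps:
E(W, p) = -10 (E(W, p) = 53 - 1*63 = 53 - 63 = -10)
w(X) = 11/X
(u(10) + E(169, 35))*(w(-74) - 22412) = (10 - 10)*(11/(-74) - 22412) = 0*(11*(-1/74) - 22412) = 0*(-11/74 - 22412) = 0*(-1658499/74) = 0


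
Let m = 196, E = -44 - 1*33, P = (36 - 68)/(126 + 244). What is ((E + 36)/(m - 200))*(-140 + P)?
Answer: -265639/185 ≈ -1435.9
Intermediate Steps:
P = -16/185 (P = -32/370 = -32*1/370 = -16/185 ≈ -0.086486)
E = -77 (E = -44 - 33 = -77)
((E + 36)/(m - 200))*(-140 + P) = ((-77 + 36)/(196 - 200))*(-140 - 16/185) = -41/(-4)*(-25916/185) = -41*(-1/4)*(-25916/185) = (41/4)*(-25916/185) = -265639/185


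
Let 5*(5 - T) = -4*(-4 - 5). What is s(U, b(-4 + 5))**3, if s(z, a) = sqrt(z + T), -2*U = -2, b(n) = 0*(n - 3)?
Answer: -6*I*sqrt(30)/25 ≈ -1.3145*I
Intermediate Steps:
b(n) = 0 (b(n) = 0*(-3 + n) = 0)
U = 1 (U = -1/2*(-2) = 1)
T = -11/5 (T = 5 - (-4)*(-4 - 5)/5 = 5 - (-4)*(-9)/5 = 5 - 1/5*36 = 5 - 36/5 = -11/5 ≈ -2.2000)
s(z, a) = sqrt(-11/5 + z) (s(z, a) = sqrt(z - 11/5) = sqrt(-11/5 + z))
s(U, b(-4 + 5))**3 = (sqrt(-55 + 25*1)/5)**3 = (sqrt(-55 + 25)/5)**3 = (sqrt(-30)/5)**3 = ((I*sqrt(30))/5)**3 = (I*sqrt(30)/5)**3 = -6*I*sqrt(30)/25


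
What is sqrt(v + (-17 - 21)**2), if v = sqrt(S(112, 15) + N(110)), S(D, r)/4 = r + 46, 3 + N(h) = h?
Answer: sqrt(1444 + 3*sqrt(39)) ≈ 38.246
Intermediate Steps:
N(h) = -3 + h
S(D, r) = 184 + 4*r (S(D, r) = 4*(r + 46) = 4*(46 + r) = 184 + 4*r)
v = 3*sqrt(39) (v = sqrt((184 + 4*15) + (-3 + 110)) = sqrt((184 + 60) + 107) = sqrt(244 + 107) = sqrt(351) = 3*sqrt(39) ≈ 18.735)
sqrt(v + (-17 - 21)**2) = sqrt(3*sqrt(39) + (-17 - 21)**2) = sqrt(3*sqrt(39) + (-38)**2) = sqrt(3*sqrt(39) + 1444) = sqrt(1444 + 3*sqrt(39))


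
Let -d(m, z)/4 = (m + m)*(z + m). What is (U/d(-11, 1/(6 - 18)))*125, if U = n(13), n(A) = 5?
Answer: -1875/2926 ≈ -0.64081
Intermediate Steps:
d(m, z) = -8*m*(m + z) (d(m, z) = -4*(m + m)*(z + m) = -4*2*m*(m + z) = -8*m*(m + z))
U = 5
(U/d(-11, 1/(6 - 18)))*125 = (5/((-8*(-11)*(-11 + 1/(6 - 18)))))*125 = (5/((-8*(-11)*(-11 + 1/(-12)))))*125 = (5/((-8*(-11)*(-11 - 1/12))))*125 = (5/((-8*(-11)*(-133/12))))*125 = (5/(-2926/3))*125 = (5*(-3/2926))*125 = -15/2926*125 = -1875/2926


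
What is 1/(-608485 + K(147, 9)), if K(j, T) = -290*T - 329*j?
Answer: -1/659458 ≈ -1.5164e-6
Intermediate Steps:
K(j, T) = -329*j - 290*T
1/(-608485 + K(147, 9)) = 1/(-608485 + (-329*147 - 290*9)) = 1/(-608485 + (-48363 - 2610)) = 1/(-608485 - 50973) = 1/(-659458) = -1/659458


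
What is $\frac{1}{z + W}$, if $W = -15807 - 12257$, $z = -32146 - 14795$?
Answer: $- \frac{1}{75005} \approx -1.3332 \cdot 10^{-5}$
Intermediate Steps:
$z = -46941$ ($z = -32146 - 14795 = -46941$)
$W = -28064$ ($W = -15807 - 12257 = -28064$)
$\frac{1}{z + W} = \frac{1}{-46941 - 28064} = \frac{1}{-75005} = - \frac{1}{75005}$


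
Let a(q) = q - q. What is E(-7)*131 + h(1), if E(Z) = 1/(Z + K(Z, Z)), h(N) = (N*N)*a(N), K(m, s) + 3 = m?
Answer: -131/17 ≈ -7.7059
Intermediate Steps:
a(q) = 0
K(m, s) = -3 + m
h(N) = 0 (h(N) = (N*N)*0 = N**2*0 = 0)
E(Z) = 1/(-3 + 2*Z) (E(Z) = 1/(Z + (-3 + Z)) = 1/(-3 + 2*Z))
E(-7)*131 + h(1) = 131/(-3 + 2*(-7)) + 0 = 131/(-3 - 14) + 0 = 131/(-17) + 0 = -1/17*131 + 0 = -131/17 + 0 = -131/17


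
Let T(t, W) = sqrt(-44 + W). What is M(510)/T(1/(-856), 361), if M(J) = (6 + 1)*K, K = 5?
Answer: 35*sqrt(317)/317 ≈ 1.9658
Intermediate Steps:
M(J) = 35 (M(J) = (6 + 1)*5 = 7*5 = 35)
M(510)/T(1/(-856), 361) = 35/(sqrt(-44 + 361)) = 35/(sqrt(317)) = 35*(sqrt(317)/317) = 35*sqrt(317)/317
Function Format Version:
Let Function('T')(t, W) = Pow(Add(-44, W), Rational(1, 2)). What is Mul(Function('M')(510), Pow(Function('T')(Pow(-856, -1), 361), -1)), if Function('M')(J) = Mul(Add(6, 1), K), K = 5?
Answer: Mul(Rational(35, 317), Pow(317, Rational(1, 2))) ≈ 1.9658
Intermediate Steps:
Function('M')(J) = 35 (Function('M')(J) = Mul(Add(6, 1), 5) = Mul(7, 5) = 35)
Mul(Function('M')(510), Pow(Function('T')(Pow(-856, -1), 361), -1)) = Mul(35, Pow(Pow(Add(-44, 361), Rational(1, 2)), -1)) = Mul(35, Pow(Pow(317, Rational(1, 2)), -1)) = Mul(35, Mul(Rational(1, 317), Pow(317, Rational(1, 2)))) = Mul(Rational(35, 317), Pow(317, Rational(1, 2)))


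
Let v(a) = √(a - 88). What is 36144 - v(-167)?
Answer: 36144 - I*√255 ≈ 36144.0 - 15.969*I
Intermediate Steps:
v(a) = √(-88 + a)
36144 - v(-167) = 36144 - √(-88 - 167) = 36144 - √(-255) = 36144 - I*√255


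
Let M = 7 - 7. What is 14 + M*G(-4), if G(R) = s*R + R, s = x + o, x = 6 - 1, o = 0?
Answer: 14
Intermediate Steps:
M = 0
x = 5
s = 5 (s = 5 + 0 = 5)
G(R) = 6*R (G(R) = 5*R + R = 6*R)
14 + M*G(-4) = 14 + 0*(6*(-4)) = 14 + 0*(-24) = 14 + 0 = 14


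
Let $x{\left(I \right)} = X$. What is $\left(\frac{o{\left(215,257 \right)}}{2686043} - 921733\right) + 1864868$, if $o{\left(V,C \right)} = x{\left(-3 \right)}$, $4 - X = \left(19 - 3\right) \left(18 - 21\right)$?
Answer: $\frac{2533301164857}{2686043} \approx 9.4314 \cdot 10^{5}$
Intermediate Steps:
$X = 52$ ($X = 4 - \left(19 - 3\right) \left(18 - 21\right) = 4 - 16 \left(-3\right) = 4 - -48 = 4 + 48 = 52$)
$x{\left(I \right)} = 52$
$o{\left(V,C \right)} = 52$
$\left(\frac{o{\left(215,257 \right)}}{2686043} - 921733\right) + 1864868 = \left(\frac{52}{2686043} - 921733\right) + 1864868 = - \frac{2475814472467}{2686043} + 1864868 = \frac{2533301164857}{2686043}$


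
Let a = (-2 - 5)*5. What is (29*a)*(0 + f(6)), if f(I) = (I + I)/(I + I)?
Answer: -1015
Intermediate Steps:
f(I) = 1 (f(I) = (2*I)/((2*I)) = (2*I)*(1/(2*I)) = 1)
a = -35 (a = -7*5 = -35)
(29*a)*(0 + f(6)) = (29*(-35))*(0 + 1) = -1015*1 = -1015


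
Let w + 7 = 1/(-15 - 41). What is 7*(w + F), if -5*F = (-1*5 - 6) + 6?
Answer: -337/8 ≈ -42.125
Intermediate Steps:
w = -393/56 (w = -7 + 1/(-15 - 41) = -7 + 1/(-56) = -7 - 1/56 = -393/56 ≈ -7.0179)
F = 1 (F = -((-1*5 - 6) + 6)/5 = -((-5 - 6) + 6)/5 = -(-11 + 6)/5 = -⅕*(-5) = 1)
7*(w + F) = 7*(-393/56 + 1) = 7*(-337/56) = -337/8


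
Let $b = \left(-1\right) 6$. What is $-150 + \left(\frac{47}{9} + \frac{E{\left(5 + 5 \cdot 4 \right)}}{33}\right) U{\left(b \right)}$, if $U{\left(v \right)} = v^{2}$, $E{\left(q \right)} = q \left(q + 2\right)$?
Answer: $\frac{8518}{11} \approx 774.36$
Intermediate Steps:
$b = -6$
$E{\left(q \right)} = q \left(2 + q\right)$
$-150 + \left(\frac{47}{9} + \frac{E{\left(5 + 5 \cdot 4 \right)}}{33}\right) U{\left(b \right)} = -150 + \left(\frac{47}{9} + \frac{\left(5 + 5 \cdot 4\right) \left(2 + \left(5 + 5 \cdot 4\right)\right)}{33}\right) \left(-6\right)^{2} = -150 + \left(47 \cdot \frac{1}{9} + \left(5 + 20\right) \left(2 + \left(5 + 20\right)\right) \frac{1}{33}\right) 36 = -150 + \left(\frac{47}{9} + 25 \left(2 + 25\right) \frac{1}{33}\right) 36 = -150 + \left(\frac{47}{9} + 25 \cdot 27 \cdot \frac{1}{33}\right) 36 = -150 + \left(\frac{47}{9} + 675 \cdot \frac{1}{33}\right) 36 = -150 + \left(\frac{47}{9} + \frac{225}{11}\right) 36 = -150 + \frac{2542}{99} \cdot 36 = -150 + \frac{10168}{11} = \frac{8518}{11}$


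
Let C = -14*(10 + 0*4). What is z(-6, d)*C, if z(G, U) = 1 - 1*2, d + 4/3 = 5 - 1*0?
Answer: 140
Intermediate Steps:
d = 11/3 (d = -4/3 + (5 - 1*0) = -4/3 + (5 + 0) = -4/3 + 5 = 11/3 ≈ 3.6667)
z(G, U) = -1 (z(G, U) = 1 - 2 = -1)
C = -140 (C = -14*(10 + 0) = -14*10 = -140)
z(-6, d)*C = -1*(-140) = 140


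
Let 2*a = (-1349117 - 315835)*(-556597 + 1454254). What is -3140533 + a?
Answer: -747281049265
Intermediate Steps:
a = -747277908732 (a = ((-1349117 - 315835)*(-556597 + 1454254))/2 = (-1664952*897657)/2 = (½)*(-1494555817464) = -747277908732)
-3140533 + a = -3140533 - 747277908732 = -747281049265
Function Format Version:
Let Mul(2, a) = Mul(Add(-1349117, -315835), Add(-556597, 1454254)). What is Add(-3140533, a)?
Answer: -747281049265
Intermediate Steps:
a = -747277908732 (a = Mul(Rational(1, 2), Mul(Add(-1349117, -315835), Add(-556597, 1454254))) = Mul(Rational(1, 2), Mul(-1664952, 897657)) = Mul(Rational(1, 2), -1494555817464) = -747277908732)
Add(-3140533, a) = Add(-3140533, -747277908732) = -747281049265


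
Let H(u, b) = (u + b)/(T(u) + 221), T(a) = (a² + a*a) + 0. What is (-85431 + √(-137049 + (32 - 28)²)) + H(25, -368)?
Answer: -125669344/1471 + I*√137033 ≈ -85431.0 + 370.18*I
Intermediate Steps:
T(a) = 2*a² (T(a) = (a² + a²) + 0 = 2*a² + 0 = 2*a²)
H(u, b) = (b + u)/(221 + 2*u²) (H(u, b) = (u + b)/(2*u² + 221) = (b + u)/(221 + 2*u²))
(-85431 + √(-137049 + (32 - 28)²)) + H(25, -368) = (-85431 + √(-137049 + (32 - 28)²)) + (-368 + 25)/(221 + 2*25²) = (-85431 + √(-137049 + 4²)) - 343/(221 + 2*625) = (-85431 + √(-137049 + 16)) - 343/(221 + 1250) = (-85431 + √(-137033)) - 343/1471 = (-85431 + I*√137033) + (1/1471)*(-343) = (-85431 + I*√137033) - 343/1471 = -125669344/1471 + I*√137033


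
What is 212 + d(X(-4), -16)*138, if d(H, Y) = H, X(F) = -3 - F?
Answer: 350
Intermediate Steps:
212 + d(X(-4), -16)*138 = 212 + (-3 - 1*(-4))*138 = 212 + (-3 + 4)*138 = 212 + 1*138 = 212 + 138 = 350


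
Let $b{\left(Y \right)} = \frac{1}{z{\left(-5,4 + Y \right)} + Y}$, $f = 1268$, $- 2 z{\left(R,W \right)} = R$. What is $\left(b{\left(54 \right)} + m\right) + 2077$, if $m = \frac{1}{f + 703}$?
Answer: $\frac{462599726}{222723} \approx 2077.0$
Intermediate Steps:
$z{\left(R,W \right)} = - \frac{R}{2}$
$b{\left(Y \right)} = \frac{1}{\frac{5}{2} + Y}$ ($b{\left(Y \right)} = \frac{1}{\left(- \frac{1}{2}\right) \left(-5\right) + Y} = \frac{1}{\frac{5}{2} + Y}$)
$m = \frac{1}{1971}$ ($m = \frac{1}{1268 + 703} = \frac{1}{1971} \approx 0.00050736$)
$\left(b{\left(54 \right)} + m\right) + 2077 = \left(\frac{2}{5 + 2 \cdot 54} + \frac{1}{1971}\right) + 2077 = \left(\frac{2}{5 + 108} + \frac{1}{1971}\right) + 2077 = \left(\frac{2}{113} + \frac{1}{1971}\right) + 2077 = \frac{4055}{222723} + 2077 = \frac{462599726}{222723}$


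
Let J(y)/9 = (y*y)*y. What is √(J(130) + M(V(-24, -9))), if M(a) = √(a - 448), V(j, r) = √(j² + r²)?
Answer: √(19773000 + I*√(448 - 3*√73)) ≈ 4446.7 + 0.e-3*I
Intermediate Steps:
M(a) = √(-448 + a)
J(y) = 9*y³ (J(y) = 9*((y*y)*y) = 9*(y²*y) = 9*y³)
√(J(130) + M(V(-24, -9))) = √(9*130³ + √(-448 + √((-24)² + (-9)²))) = √(9*2197000 + √(-448 + √(576 + 81))) = √(19773000 + √(-448 + √657)) = √(19773000 + √(-448 + 3*√73))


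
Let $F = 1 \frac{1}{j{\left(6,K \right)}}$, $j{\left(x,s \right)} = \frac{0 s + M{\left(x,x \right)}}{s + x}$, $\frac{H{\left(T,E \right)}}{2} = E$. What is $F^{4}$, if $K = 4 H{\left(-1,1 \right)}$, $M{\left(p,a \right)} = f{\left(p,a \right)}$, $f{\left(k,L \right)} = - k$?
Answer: $\frac{2401}{81} \approx 29.642$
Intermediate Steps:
$H{\left(T,E \right)} = 2 E$
$M{\left(p,a \right)} = - p$
$K = 8$ ($K = 4 \cdot 2 \cdot 1 = 4 \cdot 2 = 8$)
$j{\left(x,s \right)} = - \frac{x}{s + x}$ ($j{\left(x,s \right)} = \frac{0 s - x}{s + x} = \frac{0 - x}{s + x} = \frac{\left(-1\right) x}{s + x} = - \frac{x}{s + x}$)
$F = - \frac{7}{3}$ ($F = 1 \frac{1}{\left(-1\right) 6 \frac{1}{8 + 6}} = 1 \frac{1}{\left(-1\right) 6 \cdot \frac{1}{14}} = 1 \frac{1}{- \frac{3}{7}} = 1 \left(- \frac{7}{3}\right) = - \frac{7}{3} \approx -2.3333$)
$F^{4} = \left(- \frac{7}{3}\right)^{4} = \frac{2401}{81}$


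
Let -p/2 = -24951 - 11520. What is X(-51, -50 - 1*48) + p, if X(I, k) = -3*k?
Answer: 73236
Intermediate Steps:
p = 72942 (p = -2*(-24951 - 11520) = -2*(-36471) = 72942)
X(-51, -50 - 1*48) + p = -3*(-50 - 1*48) + 72942 = -3*(-50 - 48) + 72942 = -3*(-98) + 72942 = 294 + 72942 = 73236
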